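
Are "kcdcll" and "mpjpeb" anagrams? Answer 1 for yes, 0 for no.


Strings: "kcdcll", "mpjpeb"
Sorted first:  ccdkll
Sorted second: bejmpp
Differ at position 0: 'c' vs 'b' => not anagrams

0


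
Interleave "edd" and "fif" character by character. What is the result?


Interleaving "edd" and "fif":
  Position 0: 'e' from first, 'f' from second => "ef"
  Position 1: 'd' from first, 'i' from second => "di"
  Position 2: 'd' from first, 'f' from second => "df"
Result: efdidf

efdidf


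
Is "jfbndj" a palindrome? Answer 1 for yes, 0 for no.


Input: jfbndj
Reversed: jdnbfj
  Compare pos 0 ('j') with pos 5 ('j'): match
  Compare pos 1 ('f') with pos 4 ('d'): MISMATCH
  Compare pos 2 ('b') with pos 3 ('n'): MISMATCH
Result: not a palindrome

0


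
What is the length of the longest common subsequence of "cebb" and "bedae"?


LCS of "cebb" and "bedae"
DP table:
           b    e    d    a    e
      0    0    0    0    0    0
  c   0    0    0    0    0    0
  e   0    0    1    1    1    1
  b   0    1    1    1    1    1
  b   0    1    1    1    1    1
LCS length = dp[4][5] = 1

1


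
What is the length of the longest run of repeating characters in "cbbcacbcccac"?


Input: "cbbcacbcccac"
Scanning for longest run:
  Position 1 ('b'): new char, reset run to 1
  Position 2 ('b'): continues run of 'b', length=2
  Position 3 ('c'): new char, reset run to 1
  Position 4 ('a'): new char, reset run to 1
  Position 5 ('c'): new char, reset run to 1
  Position 6 ('b'): new char, reset run to 1
  Position 7 ('c'): new char, reset run to 1
  Position 8 ('c'): continues run of 'c', length=2
  Position 9 ('c'): continues run of 'c', length=3
  Position 10 ('a'): new char, reset run to 1
  Position 11 ('c'): new char, reset run to 1
Longest run: 'c' with length 3

3


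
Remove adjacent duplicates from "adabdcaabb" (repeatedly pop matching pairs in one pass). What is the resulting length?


Input: adabdcaabb
Stack-based adjacent duplicate removal:
  Read 'a': push. Stack: a
  Read 'd': push. Stack: ad
  Read 'a': push. Stack: ada
  Read 'b': push. Stack: adab
  Read 'd': push. Stack: adabd
  Read 'c': push. Stack: adabdc
  Read 'a': push. Stack: adabdca
  Read 'a': matches stack top 'a' => pop. Stack: adabdc
  Read 'b': push. Stack: adabdcb
  Read 'b': matches stack top 'b' => pop. Stack: adabdc
Final stack: "adabdc" (length 6)

6


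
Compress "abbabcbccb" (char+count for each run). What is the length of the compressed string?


Input: abbabcbccb
Runs:
  'a' x 1 => "a1"
  'b' x 2 => "b2"
  'a' x 1 => "a1"
  'b' x 1 => "b1"
  'c' x 1 => "c1"
  'b' x 1 => "b1"
  'c' x 2 => "c2"
  'b' x 1 => "b1"
Compressed: "a1b2a1b1c1b1c2b1"
Compressed length: 16

16


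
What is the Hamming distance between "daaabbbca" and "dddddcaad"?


Comparing "daaabbbca" and "dddddcaad" position by position:
  Position 0: 'd' vs 'd' => same
  Position 1: 'a' vs 'd' => differ
  Position 2: 'a' vs 'd' => differ
  Position 3: 'a' vs 'd' => differ
  Position 4: 'b' vs 'd' => differ
  Position 5: 'b' vs 'c' => differ
  Position 6: 'b' vs 'a' => differ
  Position 7: 'c' vs 'a' => differ
  Position 8: 'a' vs 'd' => differ
Total differences (Hamming distance): 8

8


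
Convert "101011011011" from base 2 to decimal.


Input: "101011011011" in base 2
Positional expansion:
  Digit '1' (value 1) x 2^11 = 2048
  Digit '0' (value 0) x 2^10 = 0
  Digit '1' (value 1) x 2^9 = 512
  Digit '0' (value 0) x 2^8 = 0
  Digit '1' (value 1) x 2^7 = 128
  Digit '1' (value 1) x 2^6 = 64
  Digit '0' (value 0) x 2^5 = 0
  Digit '1' (value 1) x 2^4 = 16
  Digit '1' (value 1) x 2^3 = 8
  Digit '0' (value 0) x 2^2 = 0
  Digit '1' (value 1) x 2^1 = 2
  Digit '1' (value 1) x 2^0 = 1
Sum = 2779

2779


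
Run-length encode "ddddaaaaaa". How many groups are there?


Input: ddddaaaaaa
Scanning for consecutive runs:
  Group 1: 'd' x 4 (positions 0-3)
  Group 2: 'a' x 6 (positions 4-9)
Total groups: 2

2


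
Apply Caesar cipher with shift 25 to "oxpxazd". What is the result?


Caesar cipher: shift "oxpxazd" by 25
  'o' (pos 14) + 25 = pos 13 = 'n'
  'x' (pos 23) + 25 = pos 22 = 'w'
  'p' (pos 15) + 25 = pos 14 = 'o'
  'x' (pos 23) + 25 = pos 22 = 'w'
  'a' (pos 0) + 25 = pos 25 = 'z'
  'z' (pos 25) + 25 = pos 24 = 'y'
  'd' (pos 3) + 25 = pos 2 = 'c'
Result: nwowzyc

nwowzyc


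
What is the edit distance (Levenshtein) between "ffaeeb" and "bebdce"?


Computing edit distance: "ffaeeb" -> "bebdce"
DP table:
           b    e    b    d    c    e
      0    1    2    3    4    5    6
  f   1    1    2    3    4    5    6
  f   2    2    2    3    4    5    6
  a   3    3    3    3    4    5    6
  e   4    4    3    4    4    5    5
  e   5    5    4    4    5    5    5
  b   6    5    5    4    5    6    6
Edit distance = dp[6][6] = 6

6


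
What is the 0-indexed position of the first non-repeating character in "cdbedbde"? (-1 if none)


Input: cdbedbde
Character frequencies:
  'b': 2
  'c': 1
  'd': 3
  'e': 2
Scanning left to right for freq == 1:
  Position 0 ('c'): unique! => answer = 0

0


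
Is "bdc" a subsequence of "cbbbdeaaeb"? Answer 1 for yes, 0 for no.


Check if "bdc" is a subsequence of "cbbbdeaaeb"
Greedy scan:
  Position 0 ('c'): no match needed
  Position 1 ('b'): matches sub[0] = 'b'
  Position 2 ('b'): no match needed
  Position 3 ('b'): no match needed
  Position 4 ('d'): matches sub[1] = 'd'
  Position 5 ('e'): no match needed
  Position 6 ('a'): no match needed
  Position 7 ('a'): no match needed
  Position 8 ('e'): no match needed
  Position 9 ('b'): no match needed
Only matched 2/3 characters => not a subsequence

0


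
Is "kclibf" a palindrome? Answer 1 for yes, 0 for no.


Input: kclibf
Reversed: fbilck
  Compare pos 0 ('k') with pos 5 ('f'): MISMATCH
  Compare pos 1 ('c') with pos 4 ('b'): MISMATCH
  Compare pos 2 ('l') with pos 3 ('i'): MISMATCH
Result: not a palindrome

0


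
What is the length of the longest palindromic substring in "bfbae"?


Input: "bfbae"
Checking substrings for palindromes:
  [0:3] "bfb" (len 3) => palindrome
Longest palindromic substring: "bfb" with length 3

3


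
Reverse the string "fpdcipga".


Input: fpdcipga
Reading characters right to left:
  Position 7: 'a'
  Position 6: 'g'
  Position 5: 'p'
  Position 4: 'i'
  Position 3: 'c'
  Position 2: 'd'
  Position 1: 'p'
  Position 0: 'f'
Reversed: agpicdpf

agpicdpf


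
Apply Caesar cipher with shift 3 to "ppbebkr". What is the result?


Caesar cipher: shift "ppbebkr" by 3
  'p' (pos 15) + 3 = pos 18 = 's'
  'p' (pos 15) + 3 = pos 18 = 's'
  'b' (pos 1) + 3 = pos 4 = 'e'
  'e' (pos 4) + 3 = pos 7 = 'h'
  'b' (pos 1) + 3 = pos 4 = 'e'
  'k' (pos 10) + 3 = pos 13 = 'n'
  'r' (pos 17) + 3 = pos 20 = 'u'
Result: ssehenu

ssehenu


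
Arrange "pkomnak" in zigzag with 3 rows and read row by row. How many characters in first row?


Zigzag "pkomnak" into 3 rows:
Placing characters:
  'p' => row 0
  'k' => row 1
  'o' => row 2
  'm' => row 1
  'n' => row 0
  'a' => row 1
  'k' => row 2
Rows:
  Row 0: "pn"
  Row 1: "kma"
  Row 2: "ok"
First row length: 2

2


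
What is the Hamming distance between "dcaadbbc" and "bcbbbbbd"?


Comparing "dcaadbbc" and "bcbbbbbd" position by position:
  Position 0: 'd' vs 'b' => differ
  Position 1: 'c' vs 'c' => same
  Position 2: 'a' vs 'b' => differ
  Position 3: 'a' vs 'b' => differ
  Position 4: 'd' vs 'b' => differ
  Position 5: 'b' vs 'b' => same
  Position 6: 'b' vs 'b' => same
  Position 7: 'c' vs 'd' => differ
Total differences (Hamming distance): 5

5


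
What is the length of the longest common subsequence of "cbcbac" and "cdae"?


LCS of "cbcbac" and "cdae"
DP table:
           c    d    a    e
      0    0    0    0    0
  c   0    1    1    1    1
  b   0    1    1    1    1
  c   0    1    1    1    1
  b   0    1    1    1    1
  a   0    1    1    2    2
  c   0    1    1    2    2
LCS length = dp[6][4] = 2

2


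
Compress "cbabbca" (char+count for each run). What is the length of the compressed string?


Input: cbabbca
Runs:
  'c' x 1 => "c1"
  'b' x 1 => "b1"
  'a' x 1 => "a1"
  'b' x 2 => "b2"
  'c' x 1 => "c1"
  'a' x 1 => "a1"
Compressed: "c1b1a1b2c1a1"
Compressed length: 12

12


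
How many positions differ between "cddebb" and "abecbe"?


Comparing "cddebb" and "abecbe" position by position:
  Position 0: 'c' vs 'a' => DIFFER
  Position 1: 'd' vs 'b' => DIFFER
  Position 2: 'd' vs 'e' => DIFFER
  Position 3: 'e' vs 'c' => DIFFER
  Position 4: 'b' vs 'b' => same
  Position 5: 'b' vs 'e' => DIFFER
Positions that differ: 5

5


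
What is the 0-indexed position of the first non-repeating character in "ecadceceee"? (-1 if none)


Input: ecadceceee
Character frequencies:
  'a': 1
  'c': 3
  'd': 1
  'e': 5
Scanning left to right for freq == 1:
  Position 0 ('e'): freq=5, skip
  Position 1 ('c'): freq=3, skip
  Position 2 ('a'): unique! => answer = 2

2


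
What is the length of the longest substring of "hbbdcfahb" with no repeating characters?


Input: "hbbdcfahb"
Sliding window (track last position of each char):
  Position 0 ('h'): window [0,0] length 1 -- new best
  Position 1 ('b'): window [0,1] length 2 -- new best
  Position 2 ('b'): repeat (last at 1), move window start to 2
  Position 2 ('b'): window [2,2] length 1
  Position 3 ('d'): window [2,3] length 2
  Position 4 ('c'): window [2,4] length 3 -- new best
  Position 5 ('f'): window [2,5] length 4 -- new best
  Position 6 ('a'): window [2,6] length 5 -- new best
  Position 7 ('h'): window [2,7] length 6 -- new best
  Position 8 ('b'): repeat (last at 2), move window start to 3
  Position 8 ('b'): window [3,8] length 6
Longest substring with no repeats: "bdcfah" with length 6

6


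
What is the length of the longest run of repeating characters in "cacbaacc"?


Input: "cacbaacc"
Scanning for longest run:
  Position 1 ('a'): new char, reset run to 1
  Position 2 ('c'): new char, reset run to 1
  Position 3 ('b'): new char, reset run to 1
  Position 4 ('a'): new char, reset run to 1
  Position 5 ('a'): continues run of 'a', length=2
  Position 6 ('c'): new char, reset run to 1
  Position 7 ('c'): continues run of 'c', length=2
Longest run: 'a' with length 2

2


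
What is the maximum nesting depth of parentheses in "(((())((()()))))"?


Input: "(((())((()()))))"
Tracking depth:
  Position 0 '(': depth becomes 1
  Position 1 '(': depth becomes 2
  Position 2 '(': depth becomes 3
  Position 3 '(': depth becomes 4
  Position 4 ')': depth becomes 3
  Position 5 ')': depth becomes 2
  Position 6 '(': depth becomes 3
  Position 7 '(': depth becomes 4
  Position 8 '(': depth becomes 5
  Position 9 ')': depth becomes 4
  Position 10 '(': depth becomes 5
  Position 11 ')': depth becomes 4
  Position 12 ')': depth becomes 3
  Position 13 ')': depth becomes 2
  Position 14 ')': depth becomes 1
  Position 15 ')': depth becomes 0
Maximum depth reached: 5

5


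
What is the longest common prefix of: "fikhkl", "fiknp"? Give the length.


Words: fikhkl, fiknp
  Position 0: all 'f' => match
  Position 1: all 'i' => match
  Position 2: all 'k' => match
  Position 3: ('h', 'n') => mismatch, stop
LCP = "fik" (length 3)

3


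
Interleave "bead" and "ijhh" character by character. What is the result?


Interleaving "bead" and "ijhh":
  Position 0: 'b' from first, 'i' from second => "bi"
  Position 1: 'e' from first, 'j' from second => "ej"
  Position 2: 'a' from first, 'h' from second => "ah"
  Position 3: 'd' from first, 'h' from second => "dh"
Result: biejahdh

biejahdh


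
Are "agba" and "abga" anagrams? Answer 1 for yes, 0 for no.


Strings: "agba", "abga"
Sorted first:  aabg
Sorted second: aabg
Sorted forms match => anagrams

1


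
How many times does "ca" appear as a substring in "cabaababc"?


Searching for "ca" in "cabaababc"
Scanning each position:
  Position 0: "ca" => MATCH
  Position 1: "ab" => no
  Position 2: "ba" => no
  Position 3: "aa" => no
  Position 4: "ab" => no
  Position 5: "ba" => no
  Position 6: "ab" => no
  Position 7: "bc" => no
Total occurrences: 1

1


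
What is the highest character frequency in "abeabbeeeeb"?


Input: abeabbeeeeb
Character counts:
  'a': 2
  'b': 4
  'e': 5
Maximum frequency: 5

5


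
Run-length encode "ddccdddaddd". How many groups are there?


Input: ddccdddaddd
Scanning for consecutive runs:
  Group 1: 'd' x 2 (positions 0-1)
  Group 2: 'c' x 2 (positions 2-3)
  Group 3: 'd' x 3 (positions 4-6)
  Group 4: 'a' x 1 (positions 7-7)
  Group 5: 'd' x 3 (positions 8-10)
Total groups: 5

5


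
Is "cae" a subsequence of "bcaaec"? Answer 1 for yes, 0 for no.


Check if "cae" is a subsequence of "bcaaec"
Greedy scan:
  Position 0 ('b'): no match needed
  Position 1 ('c'): matches sub[0] = 'c'
  Position 2 ('a'): matches sub[1] = 'a'
  Position 3 ('a'): no match needed
  Position 4 ('e'): matches sub[2] = 'e'
  Position 5 ('c'): no match needed
All 3 characters matched => is a subsequence

1


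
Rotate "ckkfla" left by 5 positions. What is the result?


Input: "ckkfla", rotate left by 5
First 5 characters: "ckkfl"
Remaining characters: "a"
Concatenate remaining + first: "a" + "ckkfl" = "ackkfl"

ackkfl


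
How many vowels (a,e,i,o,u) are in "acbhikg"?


Input: acbhikg
Checking each character:
  'a' at position 0: vowel (running total: 1)
  'c' at position 1: consonant
  'b' at position 2: consonant
  'h' at position 3: consonant
  'i' at position 4: vowel (running total: 2)
  'k' at position 5: consonant
  'g' at position 6: consonant
Total vowels: 2

2


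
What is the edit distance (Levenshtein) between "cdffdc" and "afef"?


Computing edit distance: "cdffdc" -> "afef"
DP table:
           a    f    e    f
      0    1    2    3    4
  c   1    1    2    3    4
  d   2    2    2    3    4
  f   3    3    2    3    3
  f   4    4    3    3    3
  d   5    5    4    4    4
  c   6    6    5    5    5
Edit distance = dp[6][4] = 5

5


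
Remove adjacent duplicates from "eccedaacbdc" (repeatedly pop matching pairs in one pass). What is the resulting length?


Input: eccedaacbdc
Stack-based adjacent duplicate removal:
  Read 'e': push. Stack: e
  Read 'c': push. Stack: ec
  Read 'c': matches stack top 'c' => pop. Stack: e
  Read 'e': matches stack top 'e' => pop. Stack: (empty)
  Read 'd': push. Stack: d
  Read 'a': push. Stack: da
  Read 'a': matches stack top 'a' => pop. Stack: d
  Read 'c': push. Stack: dc
  Read 'b': push. Stack: dcb
  Read 'd': push. Stack: dcbd
  Read 'c': push. Stack: dcbdc
Final stack: "dcbdc" (length 5)

5


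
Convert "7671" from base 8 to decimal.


Input: "7671" in base 8
Positional expansion:
  Digit '7' (value 7) x 8^3 = 3584
  Digit '6' (value 6) x 8^2 = 384
  Digit '7' (value 7) x 8^1 = 56
  Digit '1' (value 1) x 8^0 = 1
Sum = 4025

4025


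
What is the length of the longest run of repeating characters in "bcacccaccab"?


Input: "bcacccaccab"
Scanning for longest run:
  Position 1 ('c'): new char, reset run to 1
  Position 2 ('a'): new char, reset run to 1
  Position 3 ('c'): new char, reset run to 1
  Position 4 ('c'): continues run of 'c', length=2
  Position 5 ('c'): continues run of 'c', length=3
  Position 6 ('a'): new char, reset run to 1
  Position 7 ('c'): new char, reset run to 1
  Position 8 ('c'): continues run of 'c', length=2
  Position 9 ('a'): new char, reset run to 1
  Position 10 ('b'): new char, reset run to 1
Longest run: 'c' with length 3

3


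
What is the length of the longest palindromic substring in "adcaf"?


Input: "adcaf"
Checking substrings for palindromes:
  No multi-char palindromic substrings found
Longest palindromic substring: "a" with length 1

1


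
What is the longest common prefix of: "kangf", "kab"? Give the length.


Words: kangf, kab
  Position 0: all 'k' => match
  Position 1: all 'a' => match
  Position 2: ('n', 'b') => mismatch, stop
LCP = "ka" (length 2)

2


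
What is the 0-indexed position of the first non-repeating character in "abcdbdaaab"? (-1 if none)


Input: abcdbdaaab
Character frequencies:
  'a': 4
  'b': 3
  'c': 1
  'd': 2
Scanning left to right for freq == 1:
  Position 0 ('a'): freq=4, skip
  Position 1 ('b'): freq=3, skip
  Position 2 ('c'): unique! => answer = 2

2


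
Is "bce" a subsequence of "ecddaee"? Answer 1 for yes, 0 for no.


Check if "bce" is a subsequence of "ecddaee"
Greedy scan:
  Position 0 ('e'): no match needed
  Position 1 ('c'): no match needed
  Position 2 ('d'): no match needed
  Position 3 ('d'): no match needed
  Position 4 ('a'): no match needed
  Position 5 ('e'): no match needed
  Position 6 ('e'): no match needed
Only matched 0/3 characters => not a subsequence

0


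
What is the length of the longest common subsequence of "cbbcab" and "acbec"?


LCS of "cbbcab" and "acbec"
DP table:
           a    c    b    e    c
      0    0    0    0    0    0
  c   0    0    1    1    1    1
  b   0    0    1    2    2    2
  b   0    0    1    2    2    2
  c   0    0    1    2    2    3
  a   0    1    1    2    2    3
  b   0    1    1    2    2    3
LCS length = dp[6][5] = 3

3


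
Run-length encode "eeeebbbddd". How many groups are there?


Input: eeeebbbddd
Scanning for consecutive runs:
  Group 1: 'e' x 4 (positions 0-3)
  Group 2: 'b' x 3 (positions 4-6)
  Group 3: 'd' x 3 (positions 7-9)
Total groups: 3

3


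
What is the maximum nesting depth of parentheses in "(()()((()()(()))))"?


Input: "(()()((()()(()))))"
Tracking depth:
  Position 0 '(': depth becomes 1
  Position 1 '(': depth becomes 2
  Position 2 ')': depth becomes 1
  Position 3 '(': depth becomes 2
  Position 4 ')': depth becomes 1
  Position 5 '(': depth becomes 2
  Position 6 '(': depth becomes 3
  Position 7 '(': depth becomes 4
  Position 8 ')': depth becomes 3
  Position 9 '(': depth becomes 4
  Position 10 ')': depth becomes 3
  Position 11 '(': depth becomes 4
  Position 12 '(': depth becomes 5
  Position 13 ')': depth becomes 4
  Position 14 ')': depth becomes 3
  Position 15 ')': depth becomes 2
  Position 16 ')': depth becomes 1
  Position 17 ')': depth becomes 0
Maximum depth reached: 5

5


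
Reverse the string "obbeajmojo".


Input: obbeajmojo
Reading characters right to left:
  Position 9: 'o'
  Position 8: 'j'
  Position 7: 'o'
  Position 6: 'm'
  Position 5: 'j'
  Position 4: 'a'
  Position 3: 'e'
  Position 2: 'b'
  Position 1: 'b'
  Position 0: 'o'
Reversed: ojomjaebbo

ojomjaebbo


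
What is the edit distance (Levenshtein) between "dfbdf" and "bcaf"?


Computing edit distance: "dfbdf" -> "bcaf"
DP table:
           b    c    a    f
      0    1    2    3    4
  d   1    1    2    3    4
  f   2    2    2    3    3
  b   3    2    3    3    4
  d   4    3    3    4    4
  f   5    4    4    4    4
Edit distance = dp[5][4] = 4

4


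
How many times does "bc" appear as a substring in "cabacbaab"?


Searching for "bc" in "cabacbaab"
Scanning each position:
  Position 0: "ca" => no
  Position 1: "ab" => no
  Position 2: "ba" => no
  Position 3: "ac" => no
  Position 4: "cb" => no
  Position 5: "ba" => no
  Position 6: "aa" => no
  Position 7: "ab" => no
Total occurrences: 0

0


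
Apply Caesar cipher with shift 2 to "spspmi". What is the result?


Caesar cipher: shift "spspmi" by 2
  's' (pos 18) + 2 = pos 20 = 'u'
  'p' (pos 15) + 2 = pos 17 = 'r'
  's' (pos 18) + 2 = pos 20 = 'u'
  'p' (pos 15) + 2 = pos 17 = 'r'
  'm' (pos 12) + 2 = pos 14 = 'o'
  'i' (pos 8) + 2 = pos 10 = 'k'
Result: ururok

ururok


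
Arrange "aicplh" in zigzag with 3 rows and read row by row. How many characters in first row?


Zigzag "aicplh" into 3 rows:
Placing characters:
  'a' => row 0
  'i' => row 1
  'c' => row 2
  'p' => row 1
  'l' => row 0
  'h' => row 1
Rows:
  Row 0: "al"
  Row 1: "iph"
  Row 2: "c"
First row length: 2

2


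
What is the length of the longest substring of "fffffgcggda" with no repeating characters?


Input: "fffffgcggda"
Sliding window (track last position of each char):
  Position 0 ('f'): window [0,0] length 1 -- new best
  Position 1 ('f'): repeat (last at 0), move window start to 1
  Position 1 ('f'): window [1,1] length 1
  Position 2 ('f'): repeat (last at 1), move window start to 2
  Position 2 ('f'): window [2,2] length 1
  Position 3 ('f'): repeat (last at 2), move window start to 3
  Position 3 ('f'): window [3,3] length 1
  Position 4 ('f'): repeat (last at 3), move window start to 4
  Position 4 ('f'): window [4,4] length 1
  Position 5 ('g'): window [4,5] length 2 -- new best
  Position 6 ('c'): window [4,6] length 3 -- new best
  Position 7 ('g'): repeat (last at 5), move window start to 6
  Position 7 ('g'): window [6,7] length 2
  Position 8 ('g'): repeat (last at 7), move window start to 8
  Position 8 ('g'): window [8,8] length 1
  Position 9 ('d'): window [8,9] length 2
  Position 10 ('a'): window [8,10] length 3
Longest substring with no repeats: "fgc" with length 3

3


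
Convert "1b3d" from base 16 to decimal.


Input: "1b3d" in base 16
Positional expansion:
  Digit '1' (value 1) x 16^3 = 4096
  Digit 'b' (value 11) x 16^2 = 2816
  Digit '3' (value 3) x 16^1 = 48
  Digit 'd' (value 13) x 16^0 = 13
Sum = 6973

6973


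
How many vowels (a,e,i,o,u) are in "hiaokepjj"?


Input: hiaokepjj
Checking each character:
  'h' at position 0: consonant
  'i' at position 1: vowel (running total: 1)
  'a' at position 2: vowel (running total: 2)
  'o' at position 3: vowel (running total: 3)
  'k' at position 4: consonant
  'e' at position 5: vowel (running total: 4)
  'p' at position 6: consonant
  'j' at position 7: consonant
  'j' at position 8: consonant
Total vowels: 4

4


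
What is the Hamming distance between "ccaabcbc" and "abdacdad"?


Comparing "ccaabcbc" and "abdacdad" position by position:
  Position 0: 'c' vs 'a' => differ
  Position 1: 'c' vs 'b' => differ
  Position 2: 'a' vs 'd' => differ
  Position 3: 'a' vs 'a' => same
  Position 4: 'b' vs 'c' => differ
  Position 5: 'c' vs 'd' => differ
  Position 6: 'b' vs 'a' => differ
  Position 7: 'c' vs 'd' => differ
Total differences (Hamming distance): 7

7


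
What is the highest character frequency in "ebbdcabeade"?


Input: ebbdcabeade
Character counts:
  'a': 2
  'b': 3
  'c': 1
  'd': 2
  'e': 3
Maximum frequency: 3

3


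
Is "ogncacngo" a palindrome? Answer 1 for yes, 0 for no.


Input: ogncacngo
Reversed: ogncacngo
  Compare pos 0 ('o') with pos 8 ('o'): match
  Compare pos 1 ('g') with pos 7 ('g'): match
  Compare pos 2 ('n') with pos 6 ('n'): match
  Compare pos 3 ('c') with pos 5 ('c'): match
Result: palindrome

1


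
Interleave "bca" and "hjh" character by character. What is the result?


Interleaving "bca" and "hjh":
  Position 0: 'b' from first, 'h' from second => "bh"
  Position 1: 'c' from first, 'j' from second => "cj"
  Position 2: 'a' from first, 'h' from second => "ah"
Result: bhcjah

bhcjah


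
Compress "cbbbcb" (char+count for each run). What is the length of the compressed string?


Input: cbbbcb
Runs:
  'c' x 1 => "c1"
  'b' x 3 => "b3"
  'c' x 1 => "c1"
  'b' x 1 => "b1"
Compressed: "c1b3c1b1"
Compressed length: 8

8


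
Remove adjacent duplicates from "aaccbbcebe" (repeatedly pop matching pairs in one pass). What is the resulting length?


Input: aaccbbcebe
Stack-based adjacent duplicate removal:
  Read 'a': push. Stack: a
  Read 'a': matches stack top 'a' => pop. Stack: (empty)
  Read 'c': push. Stack: c
  Read 'c': matches stack top 'c' => pop. Stack: (empty)
  Read 'b': push. Stack: b
  Read 'b': matches stack top 'b' => pop. Stack: (empty)
  Read 'c': push. Stack: c
  Read 'e': push. Stack: ce
  Read 'b': push. Stack: ceb
  Read 'e': push. Stack: cebe
Final stack: "cebe" (length 4)

4


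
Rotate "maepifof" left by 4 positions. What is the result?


Input: "maepifof", rotate left by 4
First 4 characters: "maep"
Remaining characters: "ifof"
Concatenate remaining + first: "ifof" + "maep" = "ifofmaep"

ifofmaep


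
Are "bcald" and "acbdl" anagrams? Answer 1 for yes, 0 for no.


Strings: "bcald", "acbdl"
Sorted first:  abcdl
Sorted second: abcdl
Sorted forms match => anagrams

1


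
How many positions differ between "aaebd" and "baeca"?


Comparing "aaebd" and "baeca" position by position:
  Position 0: 'a' vs 'b' => DIFFER
  Position 1: 'a' vs 'a' => same
  Position 2: 'e' vs 'e' => same
  Position 3: 'b' vs 'c' => DIFFER
  Position 4: 'd' vs 'a' => DIFFER
Positions that differ: 3

3


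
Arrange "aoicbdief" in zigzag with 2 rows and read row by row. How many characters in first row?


Zigzag "aoicbdief" into 2 rows:
Placing characters:
  'a' => row 0
  'o' => row 1
  'i' => row 0
  'c' => row 1
  'b' => row 0
  'd' => row 1
  'i' => row 0
  'e' => row 1
  'f' => row 0
Rows:
  Row 0: "aibif"
  Row 1: "ocde"
First row length: 5

5


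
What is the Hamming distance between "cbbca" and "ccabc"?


Comparing "cbbca" and "ccabc" position by position:
  Position 0: 'c' vs 'c' => same
  Position 1: 'b' vs 'c' => differ
  Position 2: 'b' vs 'a' => differ
  Position 3: 'c' vs 'b' => differ
  Position 4: 'a' vs 'c' => differ
Total differences (Hamming distance): 4

4


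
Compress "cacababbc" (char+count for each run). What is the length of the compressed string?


Input: cacababbc
Runs:
  'c' x 1 => "c1"
  'a' x 1 => "a1"
  'c' x 1 => "c1"
  'a' x 1 => "a1"
  'b' x 1 => "b1"
  'a' x 1 => "a1"
  'b' x 2 => "b2"
  'c' x 1 => "c1"
Compressed: "c1a1c1a1b1a1b2c1"
Compressed length: 16

16


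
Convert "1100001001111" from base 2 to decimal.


Input: "1100001001111" in base 2
Positional expansion:
  Digit '1' (value 1) x 2^12 = 4096
  Digit '1' (value 1) x 2^11 = 2048
  Digit '0' (value 0) x 2^10 = 0
  Digit '0' (value 0) x 2^9 = 0
  Digit '0' (value 0) x 2^8 = 0
  Digit '0' (value 0) x 2^7 = 0
  Digit '1' (value 1) x 2^6 = 64
  Digit '0' (value 0) x 2^5 = 0
  Digit '0' (value 0) x 2^4 = 0
  Digit '1' (value 1) x 2^3 = 8
  Digit '1' (value 1) x 2^2 = 4
  Digit '1' (value 1) x 2^1 = 2
  Digit '1' (value 1) x 2^0 = 1
Sum = 6223

6223


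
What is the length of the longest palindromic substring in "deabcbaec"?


Input: "deabcbaec"
Checking substrings for palindromes:
  [1:8] "eabcbae" (len 7) => palindrome
  [2:7] "abcba" (len 5) => palindrome
  [3:6] "bcb" (len 3) => palindrome
Longest palindromic substring: "eabcbae" with length 7

7


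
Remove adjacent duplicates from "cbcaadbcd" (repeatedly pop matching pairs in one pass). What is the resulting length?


Input: cbcaadbcd
Stack-based adjacent duplicate removal:
  Read 'c': push. Stack: c
  Read 'b': push. Stack: cb
  Read 'c': push. Stack: cbc
  Read 'a': push. Stack: cbca
  Read 'a': matches stack top 'a' => pop. Stack: cbc
  Read 'd': push. Stack: cbcd
  Read 'b': push. Stack: cbcdb
  Read 'c': push. Stack: cbcdbc
  Read 'd': push. Stack: cbcdbcd
Final stack: "cbcdbcd" (length 7)

7


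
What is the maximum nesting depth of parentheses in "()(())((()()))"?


Input: "()(())((()()))"
Tracking depth:
  Position 0 '(': depth becomes 1
  Position 1 ')': depth becomes 0
  Position 2 '(': depth becomes 1
  Position 3 '(': depth becomes 2
  Position 4 ')': depth becomes 1
  Position 5 ')': depth becomes 0
  Position 6 '(': depth becomes 1
  Position 7 '(': depth becomes 2
  Position 8 '(': depth becomes 3
  Position 9 ')': depth becomes 2
  Position 10 '(': depth becomes 3
  Position 11 ')': depth becomes 2
  Position 12 ')': depth becomes 1
  Position 13 ')': depth becomes 0
Maximum depth reached: 3

3


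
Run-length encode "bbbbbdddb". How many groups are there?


Input: bbbbbdddb
Scanning for consecutive runs:
  Group 1: 'b' x 5 (positions 0-4)
  Group 2: 'd' x 3 (positions 5-7)
  Group 3: 'b' x 1 (positions 8-8)
Total groups: 3

3


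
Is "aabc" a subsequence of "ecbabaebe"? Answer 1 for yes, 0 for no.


Check if "aabc" is a subsequence of "ecbabaebe"
Greedy scan:
  Position 0 ('e'): no match needed
  Position 1 ('c'): no match needed
  Position 2 ('b'): no match needed
  Position 3 ('a'): matches sub[0] = 'a'
  Position 4 ('b'): no match needed
  Position 5 ('a'): matches sub[1] = 'a'
  Position 6 ('e'): no match needed
  Position 7 ('b'): matches sub[2] = 'b'
  Position 8 ('e'): no match needed
Only matched 3/4 characters => not a subsequence

0


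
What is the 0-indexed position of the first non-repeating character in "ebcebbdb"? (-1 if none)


Input: ebcebbdb
Character frequencies:
  'b': 4
  'c': 1
  'd': 1
  'e': 2
Scanning left to right for freq == 1:
  Position 0 ('e'): freq=2, skip
  Position 1 ('b'): freq=4, skip
  Position 2 ('c'): unique! => answer = 2

2


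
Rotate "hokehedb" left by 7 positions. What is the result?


Input: "hokehedb", rotate left by 7
First 7 characters: "hokehed"
Remaining characters: "b"
Concatenate remaining + first: "b" + "hokehed" = "bhokehed"

bhokehed


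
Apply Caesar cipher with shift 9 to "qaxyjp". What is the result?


Caesar cipher: shift "qaxyjp" by 9
  'q' (pos 16) + 9 = pos 25 = 'z'
  'a' (pos 0) + 9 = pos 9 = 'j'
  'x' (pos 23) + 9 = pos 6 = 'g'
  'y' (pos 24) + 9 = pos 7 = 'h'
  'j' (pos 9) + 9 = pos 18 = 's'
  'p' (pos 15) + 9 = pos 24 = 'y'
Result: zjghsy

zjghsy


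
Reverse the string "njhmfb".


Input: njhmfb
Reading characters right to left:
  Position 5: 'b'
  Position 4: 'f'
  Position 3: 'm'
  Position 2: 'h'
  Position 1: 'j'
  Position 0: 'n'
Reversed: bfmhjn

bfmhjn


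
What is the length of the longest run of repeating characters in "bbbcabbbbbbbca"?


Input: "bbbcabbbbbbbca"
Scanning for longest run:
  Position 1 ('b'): continues run of 'b', length=2
  Position 2 ('b'): continues run of 'b', length=3
  Position 3 ('c'): new char, reset run to 1
  Position 4 ('a'): new char, reset run to 1
  Position 5 ('b'): new char, reset run to 1
  Position 6 ('b'): continues run of 'b', length=2
  Position 7 ('b'): continues run of 'b', length=3
  Position 8 ('b'): continues run of 'b', length=4
  Position 9 ('b'): continues run of 'b', length=5
  Position 10 ('b'): continues run of 'b', length=6
  Position 11 ('b'): continues run of 'b', length=7
  Position 12 ('c'): new char, reset run to 1
  Position 13 ('a'): new char, reset run to 1
Longest run: 'b' with length 7

7


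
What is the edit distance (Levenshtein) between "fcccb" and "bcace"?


Computing edit distance: "fcccb" -> "bcace"
DP table:
           b    c    a    c    e
      0    1    2    3    4    5
  f   1    1    2    3    4    5
  c   2    2    1    2    3    4
  c   3    3    2    2    2    3
  c   4    4    3    3    2    3
  b   5    4    4    4    3    3
Edit distance = dp[5][5] = 3

3


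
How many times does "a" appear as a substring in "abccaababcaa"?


Searching for "a" in "abccaababcaa"
Scanning each position:
  Position 0: "a" => MATCH
  Position 1: "b" => no
  Position 2: "c" => no
  Position 3: "c" => no
  Position 4: "a" => MATCH
  Position 5: "a" => MATCH
  Position 6: "b" => no
  Position 7: "a" => MATCH
  Position 8: "b" => no
  Position 9: "c" => no
  Position 10: "a" => MATCH
  Position 11: "a" => MATCH
Total occurrences: 6

6


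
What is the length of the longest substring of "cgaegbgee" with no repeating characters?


Input: "cgaegbgee"
Sliding window (track last position of each char):
  Position 0 ('c'): window [0,0] length 1 -- new best
  Position 1 ('g'): window [0,1] length 2 -- new best
  Position 2 ('a'): window [0,2] length 3 -- new best
  Position 3 ('e'): window [0,3] length 4 -- new best
  Position 4 ('g'): repeat (last at 1), move window start to 2
  Position 4 ('g'): window [2,4] length 3
  Position 5 ('b'): window [2,5] length 4
  Position 6 ('g'): repeat (last at 4), move window start to 5
  Position 6 ('g'): window [5,6] length 2
  Position 7 ('e'): window [5,7] length 3
  Position 8 ('e'): repeat (last at 7), move window start to 8
  Position 8 ('e'): window [8,8] length 1
Longest substring with no repeats: "cgae" with length 4

4


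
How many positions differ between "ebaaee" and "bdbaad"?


Comparing "ebaaee" and "bdbaad" position by position:
  Position 0: 'e' vs 'b' => DIFFER
  Position 1: 'b' vs 'd' => DIFFER
  Position 2: 'a' vs 'b' => DIFFER
  Position 3: 'a' vs 'a' => same
  Position 4: 'e' vs 'a' => DIFFER
  Position 5: 'e' vs 'd' => DIFFER
Positions that differ: 5

5


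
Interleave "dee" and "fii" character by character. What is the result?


Interleaving "dee" and "fii":
  Position 0: 'd' from first, 'f' from second => "df"
  Position 1: 'e' from first, 'i' from second => "ei"
  Position 2: 'e' from first, 'i' from second => "ei"
Result: dfeiei

dfeiei


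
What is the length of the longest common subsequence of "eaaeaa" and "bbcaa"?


LCS of "eaaeaa" and "bbcaa"
DP table:
           b    b    c    a    a
      0    0    0    0    0    0
  e   0    0    0    0    0    0
  a   0    0    0    0    1    1
  a   0    0    0    0    1    2
  e   0    0    0    0    1    2
  a   0    0    0    0    1    2
  a   0    0    0    0    1    2
LCS length = dp[6][5] = 2

2


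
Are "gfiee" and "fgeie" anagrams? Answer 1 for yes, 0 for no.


Strings: "gfiee", "fgeie"
Sorted first:  eefgi
Sorted second: eefgi
Sorted forms match => anagrams

1


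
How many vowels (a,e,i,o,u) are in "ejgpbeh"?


Input: ejgpbeh
Checking each character:
  'e' at position 0: vowel (running total: 1)
  'j' at position 1: consonant
  'g' at position 2: consonant
  'p' at position 3: consonant
  'b' at position 4: consonant
  'e' at position 5: vowel (running total: 2)
  'h' at position 6: consonant
Total vowels: 2

2


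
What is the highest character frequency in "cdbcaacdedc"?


Input: cdbcaacdedc
Character counts:
  'a': 2
  'b': 1
  'c': 4
  'd': 3
  'e': 1
Maximum frequency: 4

4


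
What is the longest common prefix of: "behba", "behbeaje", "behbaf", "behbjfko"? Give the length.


Words: behba, behbeaje, behbaf, behbjfko
  Position 0: all 'b' => match
  Position 1: all 'e' => match
  Position 2: all 'h' => match
  Position 3: all 'b' => match
  Position 4: ('a', 'e', 'a', 'j') => mismatch, stop
LCP = "behb" (length 4)

4


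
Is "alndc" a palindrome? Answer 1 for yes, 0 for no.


Input: alndc
Reversed: cdnla
  Compare pos 0 ('a') with pos 4 ('c'): MISMATCH
  Compare pos 1 ('l') with pos 3 ('d'): MISMATCH
Result: not a palindrome

0


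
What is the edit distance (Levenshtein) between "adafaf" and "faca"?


Computing edit distance: "adafaf" -> "faca"
DP table:
           f    a    c    a
      0    1    2    3    4
  a   1    1    1    2    3
  d   2    2    2    2    3
  a   3    3    2    3    2
  f   4    3    3    3    3
  a   5    4    3    4    3
  f   6    5    4    4    4
Edit distance = dp[6][4] = 4

4


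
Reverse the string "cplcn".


Input: cplcn
Reading characters right to left:
  Position 4: 'n'
  Position 3: 'c'
  Position 2: 'l'
  Position 1: 'p'
  Position 0: 'c'
Reversed: nclpc

nclpc


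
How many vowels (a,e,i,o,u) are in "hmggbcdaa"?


Input: hmggbcdaa
Checking each character:
  'h' at position 0: consonant
  'm' at position 1: consonant
  'g' at position 2: consonant
  'g' at position 3: consonant
  'b' at position 4: consonant
  'c' at position 5: consonant
  'd' at position 6: consonant
  'a' at position 7: vowel (running total: 1)
  'a' at position 8: vowel (running total: 2)
Total vowels: 2

2


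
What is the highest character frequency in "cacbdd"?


Input: cacbdd
Character counts:
  'a': 1
  'b': 1
  'c': 2
  'd': 2
Maximum frequency: 2

2


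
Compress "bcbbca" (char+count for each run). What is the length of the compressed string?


Input: bcbbca
Runs:
  'b' x 1 => "b1"
  'c' x 1 => "c1"
  'b' x 2 => "b2"
  'c' x 1 => "c1"
  'a' x 1 => "a1"
Compressed: "b1c1b2c1a1"
Compressed length: 10

10


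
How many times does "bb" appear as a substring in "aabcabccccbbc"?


Searching for "bb" in "aabcabccccbbc"
Scanning each position:
  Position 0: "aa" => no
  Position 1: "ab" => no
  Position 2: "bc" => no
  Position 3: "ca" => no
  Position 4: "ab" => no
  Position 5: "bc" => no
  Position 6: "cc" => no
  Position 7: "cc" => no
  Position 8: "cc" => no
  Position 9: "cb" => no
  Position 10: "bb" => MATCH
  Position 11: "bc" => no
Total occurrences: 1

1


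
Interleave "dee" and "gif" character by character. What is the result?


Interleaving "dee" and "gif":
  Position 0: 'd' from first, 'g' from second => "dg"
  Position 1: 'e' from first, 'i' from second => "ei"
  Position 2: 'e' from first, 'f' from second => "ef"
Result: dgeief

dgeief


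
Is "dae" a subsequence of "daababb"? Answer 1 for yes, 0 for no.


Check if "dae" is a subsequence of "daababb"
Greedy scan:
  Position 0 ('d'): matches sub[0] = 'd'
  Position 1 ('a'): matches sub[1] = 'a'
  Position 2 ('a'): no match needed
  Position 3 ('b'): no match needed
  Position 4 ('a'): no match needed
  Position 5 ('b'): no match needed
  Position 6 ('b'): no match needed
Only matched 2/3 characters => not a subsequence

0


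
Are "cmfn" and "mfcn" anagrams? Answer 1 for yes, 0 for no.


Strings: "cmfn", "mfcn"
Sorted first:  cfmn
Sorted second: cfmn
Sorted forms match => anagrams

1


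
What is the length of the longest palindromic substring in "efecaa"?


Input: "efecaa"
Checking substrings for palindromes:
  [0:3] "efe" (len 3) => palindrome
  [4:6] "aa" (len 2) => palindrome
Longest palindromic substring: "efe" with length 3

3


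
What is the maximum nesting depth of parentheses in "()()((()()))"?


Input: "()()((()()))"
Tracking depth:
  Position 0 '(': depth becomes 1
  Position 1 ')': depth becomes 0
  Position 2 '(': depth becomes 1
  Position 3 ')': depth becomes 0
  Position 4 '(': depth becomes 1
  Position 5 '(': depth becomes 2
  Position 6 '(': depth becomes 3
  Position 7 ')': depth becomes 2
  Position 8 '(': depth becomes 3
  Position 9 ')': depth becomes 2
  Position 10 ')': depth becomes 1
  Position 11 ')': depth becomes 0
Maximum depth reached: 3

3


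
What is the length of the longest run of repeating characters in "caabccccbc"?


Input: "caabccccbc"
Scanning for longest run:
  Position 1 ('a'): new char, reset run to 1
  Position 2 ('a'): continues run of 'a', length=2
  Position 3 ('b'): new char, reset run to 1
  Position 4 ('c'): new char, reset run to 1
  Position 5 ('c'): continues run of 'c', length=2
  Position 6 ('c'): continues run of 'c', length=3
  Position 7 ('c'): continues run of 'c', length=4
  Position 8 ('b'): new char, reset run to 1
  Position 9 ('c'): new char, reset run to 1
Longest run: 'c' with length 4

4


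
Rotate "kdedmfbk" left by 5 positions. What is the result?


Input: "kdedmfbk", rotate left by 5
First 5 characters: "kdedm"
Remaining characters: "fbk"
Concatenate remaining + first: "fbk" + "kdedm" = "fbkkdedm"

fbkkdedm


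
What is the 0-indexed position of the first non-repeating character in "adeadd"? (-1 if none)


Input: adeadd
Character frequencies:
  'a': 2
  'd': 3
  'e': 1
Scanning left to right for freq == 1:
  Position 0 ('a'): freq=2, skip
  Position 1 ('d'): freq=3, skip
  Position 2 ('e'): unique! => answer = 2

2


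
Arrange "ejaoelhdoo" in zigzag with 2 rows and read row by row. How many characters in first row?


Zigzag "ejaoelhdoo" into 2 rows:
Placing characters:
  'e' => row 0
  'j' => row 1
  'a' => row 0
  'o' => row 1
  'e' => row 0
  'l' => row 1
  'h' => row 0
  'd' => row 1
  'o' => row 0
  'o' => row 1
Rows:
  Row 0: "eaeho"
  Row 1: "joldo"
First row length: 5

5


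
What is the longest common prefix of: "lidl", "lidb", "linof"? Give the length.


Words: lidl, lidb, linof
  Position 0: all 'l' => match
  Position 1: all 'i' => match
  Position 2: ('d', 'd', 'n') => mismatch, stop
LCP = "li" (length 2)

2


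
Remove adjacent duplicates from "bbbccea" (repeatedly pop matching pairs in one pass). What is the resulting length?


Input: bbbccea
Stack-based adjacent duplicate removal:
  Read 'b': push. Stack: b
  Read 'b': matches stack top 'b' => pop. Stack: (empty)
  Read 'b': push. Stack: b
  Read 'c': push. Stack: bc
  Read 'c': matches stack top 'c' => pop. Stack: b
  Read 'e': push. Stack: be
  Read 'a': push. Stack: bea
Final stack: "bea" (length 3)

3
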